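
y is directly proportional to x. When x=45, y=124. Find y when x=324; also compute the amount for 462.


Direct proportion: y/x = constant
k = 124/45 ≈ 2.7556
y at x=324: k × 324 = 124 × 324 / 45 = 40176/45 = 892.80
y at x=462: k × 462 = 124 × 462 / 45 = 57288/45 ≈ 1273.07
= 892.80 and 1273.07

892.80 and 1273.07


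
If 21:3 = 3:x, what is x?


Cross multiply: 21 × x = 3 × 3
21x = 9
x = 9 / 21
= 0.43

0.43


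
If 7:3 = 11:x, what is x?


Cross multiply: 7 × x = 3 × 11
7x = 33
x = 33 / 7
= 4.71

4.71


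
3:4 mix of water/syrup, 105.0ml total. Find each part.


Total parts = 3 + 4 = 7
water: 105.0 × 3/7 = 45.0ml
syrup: 105.0 × 4/7 = 60.0ml
= 45.0ml and 60.0ml

45.0ml and 60.0ml


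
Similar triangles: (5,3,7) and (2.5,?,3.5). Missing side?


Scale factor = 2.5/5 = 0.5
Missing side = 3 × 0.5
= 1.5

1.5


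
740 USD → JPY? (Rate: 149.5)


Amount × rate = 740 × 149.5
= 110630.00 JPY

110630.00 JPY


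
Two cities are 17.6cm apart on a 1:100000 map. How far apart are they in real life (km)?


Real distance = map distance × scale
= 17.6cm × 100000
= 1760000 cm = 17600.0 m
= 17.600 km

17.600 km


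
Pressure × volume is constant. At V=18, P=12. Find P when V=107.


Inverse proportion: x × y = constant
k = 18 × 12 = 216
y₂ = k / 107 = 216 / 107
= 2.02

2.02


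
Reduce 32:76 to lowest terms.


GCD(32, 76) = 4
32/4 : 76/4
= 8:19

8:19


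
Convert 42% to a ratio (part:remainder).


42% means 42 parts out of 100; remainder = 58
Part : remainder = 42:58
GCD = 2
= 21:29

21:29


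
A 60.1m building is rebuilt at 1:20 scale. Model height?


Model size = real / scale
= 60.1 / 20
= 3.0050 m

3.0050 m


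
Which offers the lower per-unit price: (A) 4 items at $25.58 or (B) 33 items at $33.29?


Deal A: $25.58/4 = $6.3950/unit
Deal B: $33.29/33 = $1.0088/unit
B is cheaper per unit
= Deal B

Deal B


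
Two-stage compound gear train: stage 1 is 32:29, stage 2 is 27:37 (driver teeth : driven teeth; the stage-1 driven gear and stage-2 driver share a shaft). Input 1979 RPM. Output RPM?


Stage 1: RPM_B = RPM_A × t_A/t_B = 1979 × 32/29 = 63328/29 ≈ 2183.72
B and C share a shaft → RPM_C = RPM_B
Stage 2: RPM_D = RPM_C × t_C/t_D = RPM_A × (t_A×t_C)/(t_B×t_D)
Overall ratio = (32×27)/(29×37) = 864/1073
RPM_D = 1979 × 864/1073 = 1709856/1073
≈ 1593.53 RPM

1593.53 RPM


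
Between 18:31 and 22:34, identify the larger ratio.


18/31 = 0.5806
22/34 = 0.6471
0.5806 < 0.6471, so 18:31 is less
= 22:34

22:34


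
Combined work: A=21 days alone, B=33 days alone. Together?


Rate of A = 1/21 per day
Rate of B = 1/33 per day
Combined rate = 1/21 + 1/33 = 54/693 ≈ 0.0779 per day
Days = 1 / combined rate = 693/54
≈ 12.83 days

12.83 days


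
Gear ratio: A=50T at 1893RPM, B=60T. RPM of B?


Gear ratio = 50:60 = 5:6
RPM_B = RPM_A × (teeth_A / teeth_B)
= 1893 × (50/60)
= 1577.5 RPM

1577.5 RPM


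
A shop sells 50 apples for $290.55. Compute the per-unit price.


Unit rate = total / quantity
= 290.55 / 50
= $5.81 per unit

$5.81 per unit


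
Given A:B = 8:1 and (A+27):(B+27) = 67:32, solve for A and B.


Let A = 8k, B = 1k.
(8k + 27) / (1k + 27) = 67/32
Cross-multiply: 32(8k + 27) = 67(1k + 27)
256k + 864 = 67k + 1809
256k - 67k = 1809 - 864
189k = 945
k = 945/189 = 5
A = 8×5 = 40, B = 1×5 = 5
= A = 40, B = 5

A = 40, B = 5


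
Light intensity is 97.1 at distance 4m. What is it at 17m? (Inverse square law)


I₁d₁² = I₂d₂²
I₂ = I₁ × (d₁/d₂)²
= 97.1 × (4/17)²
= 97.1 × 16/289
= 1553.6/289
≈ 5.3758

5.3758


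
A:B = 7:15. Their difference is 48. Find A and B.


Let A = 7k, B = 15k.
15k - 7k = 48
8k = 48 → k = 48/8 = 6
A = 7×6 = 42, B = 15×6 = 90
= A = 42, B = 90

A = 42, B = 90


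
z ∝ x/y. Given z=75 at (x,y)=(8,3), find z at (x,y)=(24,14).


z = k·x/y
Solve for k using the known point: k = z·y/x = 75×3/8 = 225/8 = 28.1250
Now evaluate at x=24, y=14:
z = k × 24 / 14 = (225 × 24) / (8 × 14) = 5400/112
≈ 48.2143

48.2143


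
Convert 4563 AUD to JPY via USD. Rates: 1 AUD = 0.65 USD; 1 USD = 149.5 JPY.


Step 1: 4563 AUD × 0.65 = 2965.95 USD
Step 2: 2965.95 USD × 149.5 = 443409.53 JPY
Implied rate AUD→JPY = 0.65 × 149.5 = 97.1750
= 443409.53 JPY

443409.53 JPY


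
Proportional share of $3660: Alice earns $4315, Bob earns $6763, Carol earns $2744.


Total income = 4315 + 6763 + 2744 = $13822
Alice: $3660 × 4315/13822 = $1142.59
Bob: $3660 × 6763/13822 = $1790.81
Carol: $3660 × 2744/13822 = $726.60
= Alice: $1142.59, Bob: $1790.81, Carol: $726.60

Alice: $1142.59, Bob: $1790.81, Carol: $726.60


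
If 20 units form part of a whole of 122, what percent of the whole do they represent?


Percentage = (part / whole) × 100
= (20 / 122) × 100
≈ 16.39%

16.39%


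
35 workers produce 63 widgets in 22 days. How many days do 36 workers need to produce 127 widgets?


Days ∝ work / workers, so d₂ = d₁ × (m₁/m₂) × (w₂/w₁)
Workers factor (inverse): 35/36 ≈ 0.9722
Work factor (direct): 127/63 ≈ 2.0159
d₂ = 22 × 35/36 × 127/63 = (22 × 35 × 127) / (36 × 63) = 97790/2268
≈ 43.12 days

43.12 days


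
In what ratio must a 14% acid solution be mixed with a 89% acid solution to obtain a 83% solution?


Let x parts of 14% mix with y parts of 89%.
14x + 89y = 83(x + y)
14x + 89y = 83x + 83y
x(14 - 83) = y(83 - 89)
x/y = (89 - 83)/(83 - 14) = 6/69
Simplify: 2:23
= 2:23

2:23


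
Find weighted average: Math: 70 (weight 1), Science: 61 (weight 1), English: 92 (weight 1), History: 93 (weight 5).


Numerator = 70×1 + 61×1 + 92×1 + 93×5
= 70 + 61 + 92 + 465
= 688
Total weight = 8
Weighted avg = 688/8
= 86.00

86.00


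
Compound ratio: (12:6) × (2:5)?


Compound ratio = (12×2) : (6×5)
= 24:30
GCD = 6
= 4:5

4:5


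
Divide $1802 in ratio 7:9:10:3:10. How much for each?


Total parts = 7 + 9 + 10 + 3 + 10 = 39
Part 1: 1802 × 7/39 = 323.44
Part 2: 1802 × 9/39 = 415.85
Part 3: 1802 × 10/39 = 462.05
Part 4: 1802 × 3/39 = 138.62
Part 5: 1802 × 10/39 = 462.05
= Part 1: $323.44, Part 2: $415.85, Part 3: $462.05, Part 4: $138.62, Part 5: $462.05

Part 1: $323.44, Part 2: $415.85, Part 3: $462.05, Part 4: $138.62, Part 5: $462.05


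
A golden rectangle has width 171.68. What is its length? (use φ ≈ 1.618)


φ = (1 + √5) / 2 ≈ 1.618
Length = width × φ = 171.68 × 1.618 = 277.77824
≈ 277.78

277.78


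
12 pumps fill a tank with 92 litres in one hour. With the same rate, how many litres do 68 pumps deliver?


Direct proportion: y/x = constant
k = 92/12 ≈ 7.6667
y₂ = k × 68 = 92 × 68 / 12 = 6256/12
≈ 521.33

521.33


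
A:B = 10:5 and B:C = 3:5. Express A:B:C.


Match B: multiply A:B by 3 → 30:15
Multiply B:C by 5 → 15:25
Combined: 30:15:25
GCD = 5
= 6:3:5

6:3:5


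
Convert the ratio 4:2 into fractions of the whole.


Total parts = 4 + 2 = 6
First part: 4/6 = 2/3
Second part: 2/6 = 1/3
= 2/3 and 1/3

2/3 and 1/3


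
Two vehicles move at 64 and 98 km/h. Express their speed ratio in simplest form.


Ratio = 64:98
GCD = 2
Simplified = 32:49
Time ratio (same distance) = 49:32
Speed ratio = 32:49

32:49


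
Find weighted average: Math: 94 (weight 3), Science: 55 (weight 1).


Numerator = 94×3 + 55×1
= 282 + 55
= 337
Total weight = 4
Weighted avg = 337/4
= 84.25

84.25


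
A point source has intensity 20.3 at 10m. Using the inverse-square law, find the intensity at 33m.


I₁d₁² = I₂d₂²
I₂ = I₁ × (d₁/d₂)²
= 20.3 × (10/33)²
= 20.3 × 100/1089
= 2030/1089
≈ 1.8641

1.8641


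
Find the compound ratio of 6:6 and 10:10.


Compound ratio = (6×10) : (6×10)
= 60:60
GCD = 60
= 1:1

1:1


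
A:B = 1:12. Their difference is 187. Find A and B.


Let A = 1k, B = 12k.
12k - 1k = 187
11k = 187 → k = 187/11 = 17
A = 1×17 = 17, B = 12×17 = 204
= A = 17, B = 204

A = 17, B = 204


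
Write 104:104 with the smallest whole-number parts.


GCD(104, 104) = 104
104/104 : 104/104
= 1:1

1:1


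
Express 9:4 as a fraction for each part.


Total parts = 9 + 4 = 13
First part: 9/13 = 9/13
Second part: 4/13 = 4/13
= 9/13 and 4/13

9/13 and 4/13


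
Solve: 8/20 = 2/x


Cross multiply: 8 × x = 20 × 2
8x = 40
x = 40 / 8
= 5.00

5.00


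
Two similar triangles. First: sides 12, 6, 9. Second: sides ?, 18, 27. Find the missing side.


Scale factor = 18/6 = 3
Missing side = 12 × 3
= 36.0

36.0


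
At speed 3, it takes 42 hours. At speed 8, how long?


Inverse proportion: x × y = constant
k = 3 × 42 = 126
y₂ = k / 8 = 126 / 8
= 15.75

15.75


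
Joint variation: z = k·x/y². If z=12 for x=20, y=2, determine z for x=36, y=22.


z = k·x/y²
Solve for k using the known point: k = z·y²/x = 12×4/20 = 48/20 = 2.4000
Now evaluate at x=36, y=22:
z = k × 36 / 484 = (48 × 36) / (20 × 484) = 1728/9680
≈ 0.1785

0.1785


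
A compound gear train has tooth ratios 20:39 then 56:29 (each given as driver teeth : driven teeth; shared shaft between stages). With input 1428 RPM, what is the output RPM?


Stage 1: RPM_B = RPM_A × t_A/t_B = 1428 × 20/39 = 28560/39 ≈ 732.31
B and C share a shaft → RPM_C = RPM_B
Stage 2: RPM_D = RPM_C × t_C/t_D = RPM_A × (t_A×t_C)/(t_B×t_D)
Overall ratio = (20×56)/(39×29) = 1120/1131
RPM_D = 1428 × 1120/1131 = 1599360/1131
≈ 1414.11 RPM

1414.11 RPM


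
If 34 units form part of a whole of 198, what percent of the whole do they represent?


Percentage = (part / whole) × 100
= (34 / 198) × 100
≈ 17.17%

17.17%


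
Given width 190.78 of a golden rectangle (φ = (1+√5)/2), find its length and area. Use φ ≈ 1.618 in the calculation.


φ = (1 + √5) / 2 ≈ 1.618
Length = width × φ = 190.78 × 1.618 = 308.68204
≈ 308.68
Area = width × length = 190.78 × 308.68204 = 58890.3595912 ≈ 58890.36
= Length: 308.68, Area: 58890.36

Length: 308.68, Area: 58890.36


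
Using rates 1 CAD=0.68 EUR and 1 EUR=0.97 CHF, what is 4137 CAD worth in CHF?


Step 1: 4137 CAD × 0.68 = 2813.16 EUR
Step 2: 2813.16 EUR × 0.97 = 2728.77 CHF
Implied rate CAD→CHF = 0.68 × 0.97 = 0.6596
= 2728.77 CHF

2728.77 CHF


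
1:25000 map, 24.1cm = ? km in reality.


Real distance = map distance × scale
= 24.1cm × 25000
= 602500 cm = 6025.0 m
= 6.025 km

6.025 km


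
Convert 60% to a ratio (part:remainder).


60% means 60 parts out of 100; remainder = 40
Part : remainder = 60:40
GCD = 20
= 3:2

3:2


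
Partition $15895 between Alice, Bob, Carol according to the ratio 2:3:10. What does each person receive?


Total parts = 2 + 3 + 10 = 15
Alice: 15895 × 2/15 = 2119.33
Bob: 15895 × 3/15 = 3179.00
Carol: 15895 × 10/15 = 10596.67
= Alice: $2119.33, Bob: $3179.00, Carol: $10596.67

Alice: $2119.33, Bob: $3179.00, Carol: $10596.67


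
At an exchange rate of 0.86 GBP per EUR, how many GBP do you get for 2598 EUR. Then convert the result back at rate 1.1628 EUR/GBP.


Amount × rate = 2598 × 0.86 = 2234.28 GBP
Round-trip: 2234.28 × 1.1628 = 2598.02 EUR
= 2234.28 GBP, then 2598.02 EUR

2234.28 GBP, then 2598.02 EUR


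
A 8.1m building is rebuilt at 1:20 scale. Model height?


Model size = real / scale
= 8.1 / 20
= 0.4050 m

0.4050 m


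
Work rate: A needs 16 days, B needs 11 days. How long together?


Rate of A = 1/16 per day
Rate of B = 1/11 per day
Combined rate = 1/16 + 1/11 = 27/176 ≈ 0.1534 per day
Days = 1 / combined rate = 176/27
≈ 6.52 days

6.52 days


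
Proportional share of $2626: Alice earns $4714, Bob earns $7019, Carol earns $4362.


Total income = 4714 + 7019 + 4362 = $16095
Alice: $2626 × 4714/16095 = $769.12
Bob: $2626 × 7019/16095 = $1145.19
Carol: $2626 × 4362/16095 = $711.69
= Alice: $769.12, Bob: $1145.19, Carol: $711.69

Alice: $769.12, Bob: $1145.19, Carol: $711.69


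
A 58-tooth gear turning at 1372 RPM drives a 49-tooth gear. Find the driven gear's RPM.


Gear ratio = 58:49 = 58:49
RPM_B = RPM_A × (teeth_A / teeth_B)
= 1372 × (58/49)
= 1624.0 RPM

1624.0 RPM


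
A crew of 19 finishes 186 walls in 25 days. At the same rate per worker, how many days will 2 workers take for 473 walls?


Days ∝ work / workers, so d₂ = d₁ × (m₁/m₂) × (w₂/w₁)
Workers factor (inverse): 19/2 = 9.5000
Work factor (direct): 473/186 ≈ 2.5430
d₂ = 25 × 19/2 × 473/186 = (25 × 19 × 473) / (2 × 186) = 224675/372
≈ 603.97 days

603.97 days


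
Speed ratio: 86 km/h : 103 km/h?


Ratio = 86:103
GCD = 1
Simplified = 86:103
Time ratio (same distance) = 103:86
Speed ratio = 86:103

86:103


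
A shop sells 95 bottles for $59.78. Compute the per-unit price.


Unit rate = total / quantity
= 59.78 / 95
= $0.63 per unit

$0.63 per unit


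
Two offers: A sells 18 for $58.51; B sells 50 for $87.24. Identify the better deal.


Deal A: $58.51/18 = $3.2506/unit
Deal B: $87.24/50 = $1.7448/unit
B is cheaper per unit
= Deal B

Deal B


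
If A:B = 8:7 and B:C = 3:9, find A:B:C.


Match B: multiply A:B by 3 → 24:21
Multiply B:C by 7 → 21:63
Combined: 24:21:63
GCD = 3
= 8:7:21

8:7:21


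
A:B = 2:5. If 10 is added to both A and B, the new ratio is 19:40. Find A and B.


Let A = 2k, B = 5k.
(2k + 10) / (5k + 10) = 19/40
Cross-multiply: 40(2k + 10) = 19(5k + 10)
80k + 400 = 95k + 190
80k - 95k = 190 - 400
-15k = -210
k = -210/-15 = 14
A = 2×14 = 28, B = 5×14 = 70
= A = 28, B = 70

A = 28, B = 70


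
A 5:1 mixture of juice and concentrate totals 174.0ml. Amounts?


Total parts = 5 + 1 = 6
juice: 174.0 × 5/6 = 145.0ml
concentrate: 174.0 × 1/6 = 29.0ml
= 145.0ml and 29.0ml

145.0ml and 29.0ml


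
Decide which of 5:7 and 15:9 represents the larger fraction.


5/7 = 0.7143
15/9 = 1.6667
0.7143 < 1.6667, so 5:7 is less
= 15:9

15:9


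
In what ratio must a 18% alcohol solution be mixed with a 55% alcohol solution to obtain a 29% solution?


Let x parts of 18% mix with y parts of 55%.
18x + 55y = 29(x + y)
18x + 55y = 29x + 29y
x(18 - 29) = y(29 - 55)
x/y = (55 - 29)/(29 - 18) = 26/11
Simplify: 26:11
= 26:11

26:11


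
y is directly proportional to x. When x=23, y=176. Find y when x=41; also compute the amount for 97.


Direct proportion: y/x = constant
k = 176/23 ≈ 7.6522
y at x=41: k × 41 = 176 × 41 / 23 = 7216/23 ≈ 313.74
y at x=97: k × 97 = 176 × 97 / 23 = 17072/23 ≈ 742.26
= 313.74 and 742.26

313.74 and 742.26


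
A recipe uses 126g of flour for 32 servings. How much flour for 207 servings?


Direct proportion: y/x = constant
k = 126/32 = 3.9375
y₂ = k × 207 = 126 × 207 / 32 = 26082/32
≈ 815.06

815.06


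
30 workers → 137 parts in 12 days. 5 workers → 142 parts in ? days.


Days ∝ work / workers, so d₂ = d₁ × (m₁/m₂) × (w₂/w₁)
Workers factor (inverse): 30/5 = 6.0000
Work factor (direct): 142/137 ≈ 1.0365
d₂ = 12 × 30/5 × 142/137 = (12 × 30 × 142) / (5 × 137) = 51120/685
≈ 74.63 days

74.63 days


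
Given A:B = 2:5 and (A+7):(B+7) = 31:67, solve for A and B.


Let A = 2k, B = 5k.
(2k + 7) / (5k + 7) = 31/67
Cross-multiply: 67(2k + 7) = 31(5k + 7)
134k + 469 = 155k + 217
134k - 155k = 217 - 469
-21k = -252
k = -252/-21 = 12
A = 2×12 = 24, B = 5×12 = 60
= A = 24, B = 60

A = 24, B = 60


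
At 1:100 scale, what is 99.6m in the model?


Model size = real / scale
= 99.6 / 100
= 0.9960 m

0.9960 m


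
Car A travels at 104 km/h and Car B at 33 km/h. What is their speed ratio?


Ratio = 104:33
GCD = 1
Simplified = 104:33
Time ratio (same distance) = 33:104
Speed ratio = 104:33

104:33


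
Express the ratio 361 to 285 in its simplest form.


GCD(361, 285) = 19
361/19 : 285/19
= 19:15

19:15


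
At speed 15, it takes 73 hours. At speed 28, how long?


Inverse proportion: x × y = constant
k = 15 × 73 = 1095
y₂ = k / 28 = 1095 / 28
= 39.11

39.11


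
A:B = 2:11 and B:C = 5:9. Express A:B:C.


Match B: multiply A:B by 5 → 10:55
Multiply B:C by 11 → 55:99
Combined: 10:55:99
GCD = 1
= 10:55:99

10:55:99


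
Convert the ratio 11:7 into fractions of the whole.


Total parts = 11 + 7 = 18
First part: 11/18 = 11/18
Second part: 7/18 = 7/18
= 11/18 and 7/18

11/18 and 7/18


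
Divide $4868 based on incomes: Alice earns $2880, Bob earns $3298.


Total income = 2880 + 3298 = $6178
Alice: $4868 × 2880/6178 = $2269.32
Bob: $4868 × 3298/6178 = $2598.68
= Alice: $2269.32, Bob: $2598.68

Alice: $2269.32, Bob: $2598.68


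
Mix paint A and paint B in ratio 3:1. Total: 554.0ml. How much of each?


Total parts = 3 + 1 = 4
paint A: 554.0 × 3/4 = 415.5ml
paint B: 554.0 × 1/4 = 138.5ml
= 415.5ml and 138.5ml

415.5ml and 138.5ml


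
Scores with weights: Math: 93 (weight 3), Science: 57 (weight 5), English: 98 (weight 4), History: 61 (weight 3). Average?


Numerator = 93×3 + 57×5 + 98×4 + 61×3
= 279 + 285 + 392 + 183
= 1139
Total weight = 15
Weighted avg = 1139/15
= 75.93

75.93


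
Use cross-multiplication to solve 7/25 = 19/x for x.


Cross multiply: 7 × x = 25 × 19
7x = 475
x = 475 / 7
= 67.86

67.86


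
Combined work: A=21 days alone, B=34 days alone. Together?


Rate of A = 1/21 per day
Rate of B = 1/34 per day
Combined rate = 1/21 + 1/34 = 55/714 ≈ 0.0770 per day
Days = 1 / combined rate = 714/55
≈ 12.98 days

12.98 days


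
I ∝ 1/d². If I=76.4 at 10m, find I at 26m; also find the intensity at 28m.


I₁d₁² = I₂d₂²
I at 26m = 76.4 × (10/26)² = 76.4 × 100/676 = 7640/676 ≈ 11.3018
I at 28m = 76.4 × (10/28)² = 76.4 × 100/784 = 7640/784 ≈ 9.7449
= 11.3018 and 9.7449

11.3018 and 9.7449


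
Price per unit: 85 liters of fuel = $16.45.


Unit rate = total / quantity
= 16.45 / 85
= $0.19 per unit

$0.19 per unit


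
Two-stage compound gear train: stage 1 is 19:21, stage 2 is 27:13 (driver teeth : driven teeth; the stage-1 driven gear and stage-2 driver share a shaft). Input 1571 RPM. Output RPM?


Stage 1: RPM_B = RPM_A × t_A/t_B = 1571 × 19/21 = 29849/21 ≈ 1421.38
B and C share a shaft → RPM_C = RPM_B
Stage 2: RPM_D = RPM_C × t_C/t_D = RPM_A × (t_A×t_C)/(t_B×t_D)
Overall ratio = (19×27)/(21×13) = 513/273
RPM_D = 1571 × 513/273 = 805923/273
≈ 2952.10 RPM

2952.10 RPM


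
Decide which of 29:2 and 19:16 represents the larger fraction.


29/2 = 14.5000
19/16 = 1.1875
14.5000 > 1.1875, so 29:2 is greater
= 29:2

29:2


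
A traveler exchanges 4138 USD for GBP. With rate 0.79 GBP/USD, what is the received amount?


Amount × rate = 4138 × 0.79
= 3269.02 GBP

3269.02 GBP


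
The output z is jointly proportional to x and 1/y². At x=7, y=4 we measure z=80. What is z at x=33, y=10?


z = k·x/y²
Solve for k using the known point: k = z·y²/x = 80×16/7 = 1280/7 ≈ 182.8571
Now evaluate at x=33, y=10:
z = k × 33 / 100 = (1280 × 33) / (7 × 100) = 42240/700
≈ 60.3429

60.3429


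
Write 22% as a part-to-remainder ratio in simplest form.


22% means 22 parts out of 100; remainder = 78
Part : remainder = 22:78
GCD = 2
= 11:39

11:39


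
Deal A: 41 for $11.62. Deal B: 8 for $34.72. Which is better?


Deal A: $11.62/41 = $0.2834/unit
Deal B: $34.72/8 = $4.3400/unit
A is cheaper per unit
= Deal A

Deal A


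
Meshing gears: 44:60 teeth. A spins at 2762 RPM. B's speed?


Gear ratio = 44:60 = 11:15
RPM_B = RPM_A × (teeth_A / teeth_B)
= 2762 × (44/60)
= 2025.5 RPM

2025.5 RPM


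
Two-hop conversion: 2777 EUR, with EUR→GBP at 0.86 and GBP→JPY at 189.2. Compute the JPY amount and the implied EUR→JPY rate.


Step 1: 2777 EUR × 0.86 = 2388.22 GBP
Step 2: 2388.22 GBP × 189.2 = 451851.22 JPY
Implied rate EUR→JPY = 0.86 × 189.2 = 162.7120
= 451851.22 JPY; implied rate 162.7120 JPY/EUR

451851.22 JPY; implied rate 162.7120 JPY/EUR


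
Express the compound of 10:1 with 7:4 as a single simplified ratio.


Compound ratio = (10×7) : (1×4)
= 70:4
GCD = 2
= 35:2

35:2


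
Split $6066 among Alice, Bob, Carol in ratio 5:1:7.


Total parts = 5 + 1 + 7 = 13
Alice: 6066 × 5/13 = 2333.08
Bob: 6066 × 1/13 = 466.62
Carol: 6066 × 7/13 = 3266.31
= Alice: $2333.08, Bob: $466.62, Carol: $3266.31

Alice: $2333.08, Bob: $466.62, Carol: $3266.31


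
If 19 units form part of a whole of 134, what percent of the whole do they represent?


Percentage = (part / whole) × 100
= (19 / 134) × 100
≈ 14.18%

14.18%


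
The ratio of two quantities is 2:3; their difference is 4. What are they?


Let A = 2k, B = 3k.
3k - 2k = 4
1k = 4 → k = 4/1 = 4
A = 2×4 = 8, B = 3×4 = 12
= A = 8, B = 12

A = 8, B = 12


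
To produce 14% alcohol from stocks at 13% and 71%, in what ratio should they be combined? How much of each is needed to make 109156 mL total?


Let x parts of 13% mix with y parts of 71%.
13x + 71y = 14(x + y)
13x + 71y = 14x + 14y
x(13 - 14) = y(14 - 71)
x/y = (71 - 14)/(14 - 13) = 57/1
Simplify: 57:1
Total parts = 58; one part = 109156/58 = 1882.00 mL
13% solution: 57×1882.00 = 107274.00 mL
71% solution: 1×1882.00 = 1882.00 mL
= ratio 57:1; 107274.00 mL and 1882.00 mL

ratio 57:1; 107274.00 mL and 1882.00 mL


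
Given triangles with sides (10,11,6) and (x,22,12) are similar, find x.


Scale factor = 22/11 = 2
Missing side = 10 × 2
= 20.0

20.0


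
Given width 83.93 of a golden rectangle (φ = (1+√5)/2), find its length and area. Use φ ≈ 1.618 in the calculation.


φ = (1 + √5) / 2 ≈ 1.618
Length = width × φ = 83.93 × 1.618 = 135.79874
≈ 135.80
Area = width × length = 83.93 × 135.79874 = 11397.5882482 ≈ 11397.59
= Length: 135.80, Area: 11397.59

Length: 135.80, Area: 11397.59


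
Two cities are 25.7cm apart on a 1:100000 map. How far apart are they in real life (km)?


Real distance = map distance × scale
= 25.7cm × 100000
= 2570000 cm = 25700.0 m
= 25.700 km

25.700 km


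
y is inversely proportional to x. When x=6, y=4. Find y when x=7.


Inverse proportion: x × y = constant
k = 6 × 4 = 24
y₂ = k / 7 = 24 / 7
= 3.43

3.43


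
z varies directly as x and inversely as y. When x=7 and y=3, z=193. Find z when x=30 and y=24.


z = k·x/y
Solve for k using the known point: k = z·y/x = 193×3/7 = 579/7 ≈ 82.7143
Now evaluate at x=30, y=24:
z = k × 30 / 24 = (579 × 30) / (7 × 24) = 17370/168
≈ 103.3929

103.3929


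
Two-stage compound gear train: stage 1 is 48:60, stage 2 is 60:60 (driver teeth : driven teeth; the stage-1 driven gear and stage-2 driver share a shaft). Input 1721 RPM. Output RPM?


Stage 1: RPM_B = RPM_A × t_A/t_B = 1721 × 48/60 = 82608/60 = 1376.80
B and C share a shaft → RPM_C = RPM_B
Stage 2: RPM_D = RPM_C × t_C/t_D = RPM_A × (t_A×t_C)/(t_B×t_D)
Overall ratio = (48×60)/(60×60) = 2880/3600
RPM_D = 1721 × 2880/3600 = 4956480/3600
= 1376.80 RPM

1376.80 RPM


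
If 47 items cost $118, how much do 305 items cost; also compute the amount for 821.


Direct proportion: y/x = constant
k = 118/47 ≈ 2.5106
y at x=305: k × 305 = 118 × 305 / 47 = 35990/47 ≈ 765.74
y at x=821: k × 821 = 118 × 821 / 47 = 96878/47 ≈ 2061.23
= 765.74 and 2061.23

765.74 and 2061.23


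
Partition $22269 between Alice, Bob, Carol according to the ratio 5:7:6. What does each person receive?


Total parts = 5 + 7 + 6 = 18
Alice: 22269 × 5/18 = 6185.83
Bob: 22269 × 7/18 = 8660.17
Carol: 22269 × 6/18 = 7423.00
= Alice: $6185.83, Bob: $8660.17, Carol: $7423.00

Alice: $6185.83, Bob: $8660.17, Carol: $7423.00


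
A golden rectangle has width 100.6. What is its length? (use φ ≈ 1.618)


φ = (1 + √5) / 2 ≈ 1.618
Length = width × φ = 100.6 × 1.618 = 162.7708
≈ 162.77

162.77


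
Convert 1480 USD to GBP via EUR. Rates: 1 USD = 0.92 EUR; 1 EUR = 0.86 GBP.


Step 1: 1480 USD × 0.92 = 1361.60 EUR
Step 2: 1361.60 EUR × 0.86 = 1170.98 GBP
Implied rate USD→GBP = 0.92 × 0.86 = 0.7912
= 1170.98 GBP

1170.98 GBP


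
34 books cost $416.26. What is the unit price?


Unit rate = total / quantity
= 416.26 / 34
= $12.24 per unit

$12.24 per unit


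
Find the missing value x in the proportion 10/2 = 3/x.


Cross multiply: 10 × x = 2 × 3
10x = 6
x = 6 / 10
= 0.60

0.60


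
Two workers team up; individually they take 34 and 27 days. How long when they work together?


Rate of A = 1/34 per day
Rate of B = 1/27 per day
Combined rate = 1/34 + 1/27 = 61/918 ≈ 0.0664 per day
Days = 1 / combined rate = 918/61
≈ 15.05 days

15.05 days


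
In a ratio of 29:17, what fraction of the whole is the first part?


Total parts = 29 + 17 = 46
First part: 29/46 = 29/46
= 29/46

29/46


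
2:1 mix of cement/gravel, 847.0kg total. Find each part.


Total parts = 2 + 1 = 3
cement: 847.0 × 2/3 = 564.7kg
gravel: 847.0 × 1/3 = 282.3kg
= 564.7kg and 282.3kg

564.7kg and 282.3kg


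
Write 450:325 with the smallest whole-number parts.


GCD(450, 325) = 25
450/25 : 325/25
= 18:13

18:13


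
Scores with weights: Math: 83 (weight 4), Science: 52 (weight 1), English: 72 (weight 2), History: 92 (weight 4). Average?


Numerator = 83×4 + 52×1 + 72×2 + 92×4
= 332 + 52 + 144 + 368
= 896
Total weight = 11
Weighted avg = 896/11
= 81.45

81.45


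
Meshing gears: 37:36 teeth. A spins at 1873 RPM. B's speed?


Gear ratio = 37:36 = 37:36
RPM_B = RPM_A × (teeth_A / teeth_B)
= 1873 × (37/36)
= 1925.0 RPM

1925.0 RPM


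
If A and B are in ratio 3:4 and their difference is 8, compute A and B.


Let A = 3k, B = 4k.
4k - 3k = 8
1k = 8 → k = 8/1 = 8
A = 3×8 = 24, B = 4×8 = 32
= A = 24, B = 32

A = 24, B = 32


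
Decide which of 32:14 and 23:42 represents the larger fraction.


32/14 = 2.2857
23/42 = 0.5476
2.2857 > 0.5476, so 32:14 is greater
= 32:14

32:14


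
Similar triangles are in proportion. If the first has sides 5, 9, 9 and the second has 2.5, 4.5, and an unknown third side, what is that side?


Scale factor = 2.5/5 = 0.5
Missing side = 9 × 0.5
= 4.5

4.5


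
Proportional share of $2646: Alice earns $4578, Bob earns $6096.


Total income = 4578 + 6096 = $10674
Alice: $2646 × 4578/10674 = $1134.85
Bob: $2646 × 6096/10674 = $1511.15
= Alice: $1134.85, Bob: $1511.15

Alice: $1134.85, Bob: $1511.15


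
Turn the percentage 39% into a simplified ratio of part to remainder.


39% means 39 parts out of 100; remainder = 61
Part : remainder = 39:61
GCD = 1
= 39:61

39:61


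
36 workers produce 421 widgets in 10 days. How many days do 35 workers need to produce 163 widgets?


Days ∝ work / workers, so d₂ = d₁ × (m₁/m₂) × (w₂/w₁)
Workers factor (inverse): 36/35 ≈ 1.0286
Work factor (direct): 163/421 ≈ 0.3872
d₂ = 10 × 36/35 × 163/421 = (10 × 36 × 163) / (35 × 421) = 58680/14735
≈ 3.98 days

3.98 days


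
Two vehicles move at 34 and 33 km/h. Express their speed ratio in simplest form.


Ratio = 34:33
GCD = 1
Simplified = 34:33
Time ratio (same distance) = 33:34
Speed ratio = 34:33

34:33


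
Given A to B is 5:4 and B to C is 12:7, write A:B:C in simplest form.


Match B: multiply A:B by 12 → 60:48
Multiply B:C by 4 → 48:28
Combined: 60:48:28
GCD = 4
= 15:12:7

15:12:7


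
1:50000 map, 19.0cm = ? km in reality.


Real distance = map distance × scale
= 19.0cm × 50000
= 950000 cm = 9500.0 m
= 9.500 km

9.500 km


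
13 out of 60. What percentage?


Percentage = (part / whole) × 100
= (13 / 60) × 100
≈ 21.67%

21.67%


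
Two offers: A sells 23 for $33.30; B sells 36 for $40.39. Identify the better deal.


Deal A: $33.30/23 = $1.4478/unit
Deal B: $40.39/36 = $1.1219/unit
B is cheaper per unit
= Deal B

Deal B


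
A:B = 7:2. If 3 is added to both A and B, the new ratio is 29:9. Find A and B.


Let A = 7k, B = 2k.
(7k + 3) / (2k + 3) = 29/9
Cross-multiply: 9(7k + 3) = 29(2k + 3)
63k + 27 = 58k + 87
63k - 58k = 87 - 27
5k = 60
k = 60/5 = 12
A = 7×12 = 84, B = 2×12 = 24
= A = 84, B = 24

A = 84, B = 24


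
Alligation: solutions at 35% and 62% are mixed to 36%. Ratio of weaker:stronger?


Let x parts of 35% mix with y parts of 62%.
35x + 62y = 36(x + y)
35x + 62y = 36x + 36y
x(35 - 36) = y(36 - 62)
x/y = (62 - 36)/(36 - 35) = 26/1
Simplify: 26:1
= 26:1

26:1


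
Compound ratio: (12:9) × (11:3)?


Compound ratio = (12×11) : (9×3)
= 132:27
GCD = 3
= 44:9

44:9


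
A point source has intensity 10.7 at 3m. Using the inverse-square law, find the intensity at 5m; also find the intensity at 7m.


I₁d₁² = I₂d₂²
I at 5m = 10.7 × (3/5)² = 10.7 × 9/25 = 96.3/25 = 3.8520
I at 7m = 10.7 × (3/7)² = 10.7 × 9/49 = 96.3/49 ≈ 1.9653
= 3.8520 and 1.9653

3.8520 and 1.9653


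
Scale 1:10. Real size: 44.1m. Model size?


Model size = real / scale
= 44.1 / 10
= 4.4100 m

4.4100 m


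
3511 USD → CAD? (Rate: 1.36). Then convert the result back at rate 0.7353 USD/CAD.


Amount × rate = 3511 × 1.36 = 4774.96 CAD
Round-trip: 4774.96 × 0.7353 = 3511.03 USD
= 4774.96 CAD, then 3511.03 USD

4774.96 CAD, then 3511.03 USD


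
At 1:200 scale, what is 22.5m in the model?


Model size = real / scale
= 22.5 / 200
= 0.1125 m

0.1125 m


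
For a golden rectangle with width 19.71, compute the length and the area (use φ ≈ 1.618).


φ = (1 + √5) / 2 ≈ 1.618
Length = width × φ = 19.71 × 1.618 = 31.89078
≈ 31.89
Area = width × length = 19.71 × 31.89078 = 628.5672738 ≈ 628.57
= Length: 31.89, Area: 628.57

Length: 31.89, Area: 628.57


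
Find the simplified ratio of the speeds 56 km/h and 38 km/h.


Ratio = 56:38
GCD = 2
Simplified = 28:19
Time ratio (same distance) = 19:28
Speed ratio = 28:19

28:19


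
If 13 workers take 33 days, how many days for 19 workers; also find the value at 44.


Inverse proportion: x × y = constant
k = 13 × 33 = 429
At x=19: k/19 = 22.58
At x=44: k/44 = 9.75
= 22.58 and 9.75

22.58 and 9.75


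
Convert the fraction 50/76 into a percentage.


Percentage = (part / whole) × 100
= (50 / 76) × 100
≈ 65.79%

65.79%


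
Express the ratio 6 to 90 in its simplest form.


GCD(6, 90) = 6
6/6 : 90/6
= 1:15

1:15


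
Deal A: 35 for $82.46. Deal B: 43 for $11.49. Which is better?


Deal A: $82.46/35 = $2.3560/unit
Deal B: $11.49/43 = $0.2672/unit
B is cheaper per unit
= Deal B

Deal B


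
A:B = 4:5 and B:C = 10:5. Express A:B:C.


Match B: multiply A:B by 10 → 40:50
Multiply B:C by 5 → 50:25
Combined: 40:50:25
GCD = 5
= 8:10:5

8:10:5


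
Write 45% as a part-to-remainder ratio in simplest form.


45% means 45 parts out of 100; remainder = 55
Part : remainder = 45:55
GCD = 5
= 9:11

9:11


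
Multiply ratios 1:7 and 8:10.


Compound ratio = (1×8) : (7×10)
= 8:70
GCD = 2
= 4:35

4:35


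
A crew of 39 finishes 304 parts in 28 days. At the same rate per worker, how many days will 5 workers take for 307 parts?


Days ∝ work / workers, so d₂ = d₁ × (m₁/m₂) × (w₂/w₁)
Workers factor (inverse): 39/5 = 7.8000
Work factor (direct): 307/304 ≈ 1.0099
d₂ = 28 × 39/5 × 307/304 = (28 × 39 × 307) / (5 × 304) = 335244/1520
≈ 220.56 days

220.56 days


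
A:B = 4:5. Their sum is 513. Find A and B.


Let A = 4k, B = 5k.
4k + 5k = 513
9k = 513 → k = 513/9 = 57
A = 4×57 = 228, B = 5×57 = 285
= A = 228, B = 285

A = 228, B = 285


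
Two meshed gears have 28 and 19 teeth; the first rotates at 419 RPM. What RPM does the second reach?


Gear ratio = 28:19 = 28:19
RPM_B = RPM_A × (teeth_A / teeth_B)
= 419 × (28/19)
= 617.5 RPM

617.5 RPM


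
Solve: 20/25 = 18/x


Cross multiply: 20 × x = 25 × 18
20x = 450
x = 450 / 20
= 22.50

22.50


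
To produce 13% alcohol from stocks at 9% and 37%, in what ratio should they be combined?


Let x parts of 9% mix with y parts of 37%.
9x + 37y = 13(x + y)
9x + 37y = 13x + 13y
x(9 - 13) = y(13 - 37)
x/y = (37 - 13)/(13 - 9) = 24/4
Simplify: 6:1
= 6:1

6:1


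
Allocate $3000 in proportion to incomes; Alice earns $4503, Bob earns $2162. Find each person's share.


Total income = 4503 + 2162 = $6665
Alice: $3000 × 4503/6665 = $2026.86
Bob: $3000 × 2162/6665 = $973.14
= Alice: $2026.86, Bob: $973.14

Alice: $2026.86, Bob: $973.14


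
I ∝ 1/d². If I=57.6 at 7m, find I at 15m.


I₁d₁² = I₂d₂²
I₂ = I₁ × (d₁/d₂)²
= 57.6 × (7/15)²
= 57.6 × 49/225
= 2822.4/225
= 12.5440

12.5440


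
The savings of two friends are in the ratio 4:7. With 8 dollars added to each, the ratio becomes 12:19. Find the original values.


Let A = 4k, B = 7k.
(4k + 8) / (7k + 8) = 12/19
Cross-multiply: 19(4k + 8) = 12(7k + 8)
76k + 152 = 84k + 96
76k - 84k = 96 - 152
-8k = -56
k = -56/-8 = 7
A = 4×7 = 28, B = 7×7 = 49
= A = 28, B = 49

A = 28, B = 49


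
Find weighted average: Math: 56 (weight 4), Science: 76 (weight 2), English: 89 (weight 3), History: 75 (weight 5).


Numerator = 56×4 + 76×2 + 89×3 + 75×5
= 224 + 152 + 267 + 375
= 1018
Total weight = 14
Weighted avg = 1018/14
= 72.71

72.71


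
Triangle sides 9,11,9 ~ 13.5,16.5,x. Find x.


Scale factor = 13.5/9 = 1.5
Missing side = 9 × 1.5
= 13.5

13.5


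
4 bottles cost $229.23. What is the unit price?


Unit rate = total / quantity
= 229.23 / 4
= $57.31 per unit

$57.31 per unit


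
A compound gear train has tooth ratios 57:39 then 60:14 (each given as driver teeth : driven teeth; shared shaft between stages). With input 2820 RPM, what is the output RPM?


Stage 1: RPM_B = RPM_A × t_A/t_B = 2820 × 57/39 = 160740/39 ≈ 4121.54
B and C share a shaft → RPM_C = RPM_B
Stage 2: RPM_D = RPM_C × t_C/t_D = RPM_A × (t_A×t_C)/(t_B×t_D)
Overall ratio = (57×60)/(39×14) = 3420/546
RPM_D = 2820 × 3420/546 = 9644400/546
≈ 17663.74 RPM

17663.74 RPM


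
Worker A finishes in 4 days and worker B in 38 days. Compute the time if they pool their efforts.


Rate of A = 1/4 per day
Rate of B = 1/38 per day
Combined rate = 1/4 + 1/38 = 42/152 ≈ 0.2763 per day
Days = 1 / combined rate = 152/42
≈ 3.62 days

3.62 days


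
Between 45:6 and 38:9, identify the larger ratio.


45/6 = 7.5000
38/9 = 4.2222
7.5000 > 4.2222, so 45:6 is greater
= 45:6

45:6


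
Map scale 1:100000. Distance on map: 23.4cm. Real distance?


Real distance = map distance × scale
= 23.4cm × 100000
= 2340000 cm = 23400.0 m
= 23.400 km

23.400 km


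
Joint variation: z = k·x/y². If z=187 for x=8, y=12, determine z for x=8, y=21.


z = k·x/y²
Solve for k using the known point: k = z·y²/x = 187×144/8 = 26928/8 = 3366.0000
Now evaluate at x=8, y=21:
z = k × 8 / 441 = (26928 × 8) / (8 × 441) = 215424/3528
≈ 61.0612

61.0612


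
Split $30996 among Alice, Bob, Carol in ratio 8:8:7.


Total parts = 8 + 8 + 7 = 23
Alice: 30996 × 8/23 = 10781.22
Bob: 30996 × 8/23 = 10781.22
Carol: 30996 × 7/23 = 9433.57
= Alice: $10781.22, Bob: $10781.22, Carol: $9433.57

Alice: $10781.22, Bob: $10781.22, Carol: $9433.57


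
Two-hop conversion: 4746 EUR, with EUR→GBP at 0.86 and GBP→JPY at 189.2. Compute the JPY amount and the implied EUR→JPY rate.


Step 1: 4746 EUR × 0.86 = 4081.56 GBP
Step 2: 4081.56 GBP × 189.2 = 772231.15 JPY
Implied rate EUR→JPY = 0.86 × 189.2 = 162.7120
= 772231.15 JPY; implied rate 162.7120 JPY/EUR

772231.15 JPY; implied rate 162.7120 JPY/EUR


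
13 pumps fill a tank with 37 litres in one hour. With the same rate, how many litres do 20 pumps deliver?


Direct proportion: y/x = constant
k = 37/13 ≈ 2.8462
y₂ = k × 20 = 37 × 20 / 13 = 740/13
≈ 56.92

56.92


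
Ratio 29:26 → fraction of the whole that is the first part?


Total parts = 29 + 26 = 55
First part: 29/55 = 29/55
= 29/55

29/55


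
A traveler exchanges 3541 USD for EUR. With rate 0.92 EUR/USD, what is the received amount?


Amount × rate = 3541 × 0.92
= 3257.72 EUR

3257.72 EUR


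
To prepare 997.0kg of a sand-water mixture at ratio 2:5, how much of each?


Total parts = 2 + 5 = 7
sand: 997.0 × 2/7 = 284.9kg
water: 997.0 × 5/7 = 712.1kg
= 284.9kg and 712.1kg

284.9kg and 712.1kg


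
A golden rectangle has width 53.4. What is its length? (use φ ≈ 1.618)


φ = (1 + √5) / 2 ≈ 1.618
Length = width × φ = 53.4 × 1.618 = 86.4012
≈ 86.40

86.40


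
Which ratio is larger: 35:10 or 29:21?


35/10 = 3.5000
29/21 = 1.3810
3.5000 > 1.3810, so 35:10 is greater
= 35:10

35:10


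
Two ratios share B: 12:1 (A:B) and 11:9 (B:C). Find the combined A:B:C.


Match B: multiply A:B by 11 → 132:11
Multiply B:C by 1 → 11:9
Combined: 132:11:9
GCD = 1
= 132:11:9

132:11:9


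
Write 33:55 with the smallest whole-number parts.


GCD(33, 55) = 11
33/11 : 55/11
= 3:5

3:5


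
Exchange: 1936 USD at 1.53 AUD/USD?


Amount × rate = 1936 × 1.53
= 2962.08 AUD

2962.08 AUD


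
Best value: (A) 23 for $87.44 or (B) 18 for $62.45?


Deal A: $87.44/23 = $3.8017/unit
Deal B: $62.45/18 = $3.4694/unit
B is cheaper per unit
= Deal B

Deal B


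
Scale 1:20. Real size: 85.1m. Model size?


Model size = real / scale
= 85.1 / 20
= 4.2550 m

4.2550 m


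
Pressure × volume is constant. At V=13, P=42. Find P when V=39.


Inverse proportion: x × y = constant
k = 13 × 42 = 546
y₂ = k / 39 = 546 / 39
= 14.00

14.00


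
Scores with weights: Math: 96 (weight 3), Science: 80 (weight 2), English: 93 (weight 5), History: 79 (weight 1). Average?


Numerator = 96×3 + 80×2 + 93×5 + 79×1
= 288 + 160 + 465 + 79
= 992
Total weight = 11
Weighted avg = 992/11
= 90.18

90.18


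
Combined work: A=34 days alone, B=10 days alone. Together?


Rate of A = 1/34 per day
Rate of B = 1/10 per day
Combined rate = 1/34 + 1/10 = 44/340 ≈ 0.1294 per day
Days = 1 / combined rate = 340/44
≈ 7.73 days

7.73 days


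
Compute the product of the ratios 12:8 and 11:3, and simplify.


Compound ratio = (12×11) : (8×3)
= 132:24
GCD = 12
= 11:2

11:2


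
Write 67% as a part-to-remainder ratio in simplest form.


67% means 67 parts out of 100; remainder = 33
Part : remainder = 67:33
GCD = 1
= 67:33

67:33


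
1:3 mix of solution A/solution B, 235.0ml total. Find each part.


Total parts = 1 + 3 = 4
solution A: 235.0 × 1/4 = 58.8ml
solution B: 235.0 × 3/4 = 176.3ml
= 58.8ml and 176.3ml

58.8ml and 176.3ml


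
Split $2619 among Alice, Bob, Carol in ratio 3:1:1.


Total parts = 3 + 1 + 1 = 5
Alice: 2619 × 3/5 = 1571.40
Bob: 2619 × 1/5 = 523.80
Carol: 2619 × 1/5 = 523.80
= Alice: $1571.40, Bob: $523.80, Carol: $523.80

Alice: $1571.40, Bob: $523.80, Carol: $523.80


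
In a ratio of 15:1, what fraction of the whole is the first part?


Total parts = 15 + 1 = 16
First part: 15/16 = 15/16
= 15/16

15/16


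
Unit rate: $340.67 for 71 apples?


Unit rate = total / quantity
= 340.67 / 71
= $4.80 per unit

$4.80 per unit


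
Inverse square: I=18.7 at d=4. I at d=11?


I₁d₁² = I₂d₂²
I₂ = I₁ × (d₁/d₂)²
= 18.7 × (4/11)²
= 18.7 × 16/121
= 299.2/121
≈ 2.4727

2.4727


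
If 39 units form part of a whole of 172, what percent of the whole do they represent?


Percentage = (part / whole) × 100
= (39 / 172) × 100
≈ 22.67%

22.67%


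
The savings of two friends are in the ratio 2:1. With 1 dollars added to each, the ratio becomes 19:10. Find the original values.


Let A = 2k, B = 1k.
(2k + 1) / (1k + 1) = 19/10
Cross-multiply: 10(2k + 1) = 19(1k + 1)
20k + 10 = 19k + 19
20k - 19k = 19 - 10
1k = 9
k = 9/1 = 9
A = 2×9 = 18, B = 1×9 = 9
= A = 18, B = 9

A = 18, B = 9


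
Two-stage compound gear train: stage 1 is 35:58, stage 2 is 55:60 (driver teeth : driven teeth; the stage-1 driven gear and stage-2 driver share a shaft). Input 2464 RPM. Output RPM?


Stage 1: RPM_B = RPM_A × t_A/t_B = 2464 × 35/58 = 86240/58 ≈ 1486.90
B and C share a shaft → RPM_C = RPM_B
Stage 2: RPM_D = RPM_C × t_C/t_D = RPM_A × (t_A×t_C)/(t_B×t_D)
Overall ratio = (35×55)/(58×60) = 1925/3480
RPM_D = 2464 × 1925/3480 = 4743200/3480
≈ 1362.99 RPM

1362.99 RPM
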